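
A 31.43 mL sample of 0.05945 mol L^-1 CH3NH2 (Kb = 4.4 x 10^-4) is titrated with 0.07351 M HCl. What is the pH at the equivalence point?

6.06

n(CH3NH2) = 0.05945 x 0.03143 = 0.001869 mol; V(HCl) at equivalence = 0.001869/0.07351 = 0.02542 L.
At equivalence the base is fully converted to CH3NH3+; total volume = 0.05685 L, so [CH3NH3+] = 0.001869/0.05685 = 0.03287 M.
Ka(CH3NH3+) = Kw/Kb = 1.0e-14 / 4.4 x 10^-4 = 2.27e-11.
[H^+] = sqrt(Ka x [CH3NH3+]) = sqrt(2.27e-11 x 0.03287) = 8.64e-7 M.
pH = -log(8.64e-7) = 6.06.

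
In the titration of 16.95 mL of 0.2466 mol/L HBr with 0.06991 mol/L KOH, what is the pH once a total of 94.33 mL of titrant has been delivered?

n(acid) = 0.2466 x 0.01695 = 0.004180 mol; n(KOH) added = 0.06991 x 0.09433 = 0.006595 mol.
Base is in excess by 0.006595 - 0.004180 = 0.002415 mol in a total volume of 0.1113 L.
[OH^-] = 0.002415/0.1113 = 0.02170 M, so pOH = 1.66 and pH = 14.00 - 1.66 = 12.34.

12.34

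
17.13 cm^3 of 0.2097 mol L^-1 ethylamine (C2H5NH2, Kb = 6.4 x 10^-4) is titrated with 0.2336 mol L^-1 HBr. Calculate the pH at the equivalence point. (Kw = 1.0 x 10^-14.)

n(C2H5NH2) = 0.2097 x 0.01713 = 0.003592 mol; V(HBr) at equivalence = 0.003592/0.2336 = 0.01538 L.
At equivalence the base is fully converted to C2H5NH3+; total volume = 0.03251 L, so [C2H5NH3+] = 0.003592/0.03251 = 0.1105 M.
Ka(C2H5NH3+) = Kw/Kb = 1.0e-14 / 6.4 x 10^-4 = 1.56e-11.
[H^+] = sqrt(Ka x [C2H5NH3+]) = sqrt(1.56e-11 x 0.1105) = 1.31e-6 M.
pH = -log(1.31e-6) = 5.88.

5.88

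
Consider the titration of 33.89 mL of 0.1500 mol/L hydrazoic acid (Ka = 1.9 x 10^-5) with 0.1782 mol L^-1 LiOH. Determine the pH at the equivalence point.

n(HN3) = 0.1500 x 0.03389 = 0.005083 mol; V(LiOH) at equivalence = 0.005083/0.1782 = 0.02853 L.
At equivalence all the acid is converted to N3-; total volume = 0.03389 + 0.02853 = 0.06242 L, so [N3-] = 0.005083/0.06242 = 0.08144 M.
Kb = Kw/Ka = 1.0e-14 / 1.9 x 10^-5 = 5.26e-10.
[OH^-] = sqrt(Kb x [N3-]) = sqrt(5.26e-10 x 0.08144) = 6.55e-6 M.
pOH = 5.18, so pH = 14.00 - 5.18 = 8.82.

8.82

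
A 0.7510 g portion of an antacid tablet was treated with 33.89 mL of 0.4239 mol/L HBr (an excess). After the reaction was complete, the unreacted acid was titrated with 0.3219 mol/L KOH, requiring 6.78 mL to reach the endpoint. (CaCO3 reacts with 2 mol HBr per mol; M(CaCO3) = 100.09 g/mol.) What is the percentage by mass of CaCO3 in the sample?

81.2%

Total n(HBr) added = 0.4239 x 0.03389 = 0.01437 mol.
n(KOH) used = 0.3219 x 0.006780 = 0.002182 mol, which equals the excess n(HBr).
So n(HBr) consumed by the sample = 0.01437 - 0.002182 = 0.01218 mol.
n(CaCO3) = 0.01218 / 2 = 0.006092 mol.
mass CaCO3 = 0.006092 x 100.09 = 0.6097 g, so %CaCO3 = 0.6097/0.7510 x 100 = 81.2%.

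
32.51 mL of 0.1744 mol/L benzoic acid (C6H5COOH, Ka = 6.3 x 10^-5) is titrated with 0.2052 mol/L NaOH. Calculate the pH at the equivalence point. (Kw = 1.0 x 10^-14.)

n(C6H5COOH) = 0.1744 x 0.03251 = 0.005670 mol; V(NaOH) at equivalence = 0.005670/0.2052 = 0.02763 L.
At equivalence all the acid is converted to C6H5COO-; total volume = 0.03251 + 0.02763 = 0.06014 L, so [C6H5COO-] = 0.005670/0.06014 = 0.09428 M.
Kb = Kw/Ka = 1.0e-14 / 6.3 x 10^-5 = 1.59e-10.
[OH^-] = sqrt(Kb x [C6H5COO-]) = sqrt(1.59e-10 x 0.09428) = 3.87e-6 M.
pOH = 5.41, so pH = 14.00 - 5.41 = 8.59.

8.59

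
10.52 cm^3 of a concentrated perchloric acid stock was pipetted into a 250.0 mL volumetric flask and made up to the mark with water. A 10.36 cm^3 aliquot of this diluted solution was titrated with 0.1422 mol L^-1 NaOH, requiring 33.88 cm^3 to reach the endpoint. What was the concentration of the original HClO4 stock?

n(NaOH) = 0.1422 x 0.03388 = 0.004818 mol.
n(HClO4) in the aliquot = 0.004818 mol.
[diluted HClO4] = 0.004818 / 0.01036 = 0.4650 M.
Dilution factor = 250.0/10.52 = 23.76, so [stock] = 0.4650 x 23.76 = 11.1 M.

11.1 M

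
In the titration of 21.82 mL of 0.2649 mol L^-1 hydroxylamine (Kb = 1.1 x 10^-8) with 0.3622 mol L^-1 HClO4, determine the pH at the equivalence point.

3.43

n(NH2OH) = 0.2649 x 0.02182 = 0.005780 mol; V(HClO4) at equivalence = 0.005780/0.3622 = 0.01596 L.
At equivalence the base is fully converted to NH3OH+; total volume = 0.03778 L, so [NH3OH+] = 0.005780/0.03778 = 0.1530 M.
Ka(NH3OH+) = Kw/Kb = 1.0e-14 / 1.1 x 10^-8 = 9.09e-7.
[H^+] = sqrt(Ka x [NH3OH+]) = sqrt(9.09e-7 x 0.1530) = 0.000373 M.
pH = -log(0.000373) = 3.43.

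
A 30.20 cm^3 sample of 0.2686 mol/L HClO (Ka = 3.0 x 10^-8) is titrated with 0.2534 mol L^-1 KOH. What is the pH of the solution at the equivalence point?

n(HClO) = 0.2686 x 0.03020 = 0.008112 mol; V(KOH) at equivalence = 0.008112/0.2534 = 0.03201 L.
At equivalence all the acid is converted to ClO-; total volume = 0.03020 + 0.03201 = 0.06221 L, so [ClO-] = 0.008112/0.06221 = 0.1304 M.
Kb = Kw/Ka = 1.0e-14 / 3.0 x 10^-8 = 3.33e-7.
[OH^-] = sqrt(Kb x [ClO-]) = sqrt(3.33e-7 x 0.1304) = 0.000208 M.
pOH = 3.68, so pH = 14.00 - 3.68 = 10.32.

10.32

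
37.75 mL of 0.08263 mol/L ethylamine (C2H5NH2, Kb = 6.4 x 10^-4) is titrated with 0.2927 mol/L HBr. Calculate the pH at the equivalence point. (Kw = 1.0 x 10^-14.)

6.00

n(C2H5NH2) = 0.08263 x 0.03775 = 0.003119 mol; V(HBr) at equivalence = 0.003119/0.2927 = 0.01066 L.
At equivalence the base is fully converted to C2H5NH3+; total volume = 0.04841 L, so [C2H5NH3+] = 0.003119/0.04841 = 0.06444 M.
Ka(C2H5NH3+) = Kw/Kb = 1.0e-14 / 6.4 x 10^-4 = 1.56e-11.
[H^+] = sqrt(Ka x [C2H5NH3+]) = sqrt(1.56e-11 x 0.06444) = 1.00e-6 M.
pH = -log(1.00e-6) = 6.00.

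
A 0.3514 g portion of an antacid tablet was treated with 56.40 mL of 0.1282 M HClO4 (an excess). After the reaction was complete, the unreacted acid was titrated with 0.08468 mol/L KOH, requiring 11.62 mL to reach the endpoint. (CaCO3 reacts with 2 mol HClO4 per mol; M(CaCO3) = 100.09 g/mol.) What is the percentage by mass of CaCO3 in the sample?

Total n(HClO4) added = 0.1282 x 0.05640 = 0.007230 mol.
n(KOH) used = 0.08468 x 0.01162 = 0.0009840 mol, which equals the excess n(HClO4).
So n(HClO4) consumed by the sample = 0.007230 - 0.0009840 = 0.006246 mol.
n(CaCO3) = 0.006246 / 2 = 0.003123 mol.
mass CaCO3 = 0.003123 x 100.09 = 0.3126 g, so %CaCO3 = 0.3126/0.3514 x 100 = 89.0%.

89.0%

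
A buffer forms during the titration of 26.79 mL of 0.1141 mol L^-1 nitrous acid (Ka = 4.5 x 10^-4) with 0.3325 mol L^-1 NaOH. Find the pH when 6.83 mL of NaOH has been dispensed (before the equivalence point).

3.81

Initial n(HNO2) = 0.1141 x 0.02679 = 0.003057 mol.
n(NaOH) added = 0.3325 x 0.006830 = 0.002271 mol, converting that many moles of HNO2 to NO2-.
Remaining n(HNO2) = 0.0007858 mol; n(NO2-) = 0.002271 mol.
By Henderson-Hasselbalch, pH = pKa + log([A^-]/[HA]) = 3.35 + log(0.002271/0.0007858) = 3.35 + (+0.46) = 3.81.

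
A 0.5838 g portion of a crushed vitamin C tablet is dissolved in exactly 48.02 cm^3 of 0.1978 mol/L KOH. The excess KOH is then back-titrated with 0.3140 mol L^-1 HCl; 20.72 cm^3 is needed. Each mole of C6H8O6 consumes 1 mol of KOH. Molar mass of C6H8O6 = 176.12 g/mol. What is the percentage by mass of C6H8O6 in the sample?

90.3%

Total n(KOH) added = 0.1978 x 0.04802 = 0.009498 mol.
n(HCl) used = 0.3140 x 0.02072 = 0.006506 mol, which equals the excess n(KOH).
So n(KOH) consumed by the sample = 0.009498 - 0.006506 = 0.002992 mol.
n(C6H8O6) = 0.002992 / 1 = 0.002992 mol.
mass C6H8O6 = 0.002992 x 176.12 = 0.5270 g, so %C6H8O6 = 0.5270/0.5838 x 100 = 90.3%.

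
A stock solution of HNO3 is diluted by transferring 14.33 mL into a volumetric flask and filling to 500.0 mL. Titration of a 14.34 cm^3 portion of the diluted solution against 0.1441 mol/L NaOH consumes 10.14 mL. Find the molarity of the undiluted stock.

3.56 M

n(NaOH) = 0.1441 x 0.01014 = 0.001461 mol.
n(HNO3) in the aliquot = 0.001461 mol.
[diluted HNO3] = 0.001461 / 0.01434 = 0.1019 M.
Dilution factor = 500.0/14.33 = 34.89, so [stock] = 0.1019 x 34.89 = 3.56 M.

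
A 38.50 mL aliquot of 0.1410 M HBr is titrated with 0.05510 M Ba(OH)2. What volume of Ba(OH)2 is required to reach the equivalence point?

49.3 mL

n(HBr) = 0.1410 mol/L x 0.03850 L = 0.005428 mol.
The neutralisation is 2 HBr : 1 Ba(OH)2, so n(Ba(OH)2) = 0.005428 x 1/2 = 0.002714 mol.
V(Ba(OH)2) = 0.002714 / 0.05510 = 0.04926 L = 49.3 mL.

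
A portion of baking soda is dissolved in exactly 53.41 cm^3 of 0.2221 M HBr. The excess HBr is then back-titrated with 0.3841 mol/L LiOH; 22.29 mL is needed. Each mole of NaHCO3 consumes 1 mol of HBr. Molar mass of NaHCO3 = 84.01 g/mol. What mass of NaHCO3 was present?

0.277 g

Total n(HBr) added = 0.2221 x 0.05341 = 0.01186 mol.
n(LiOH) used = 0.3841 x 0.02229 = 0.008562 mol, which equals the excess n(HBr).
So n(HBr) consumed by the sample = 0.01186 - 0.008562 = 0.003301 mol.
n(NaHCO3) = 0.003301 / 1 = 0.003301 mol.
mass = 0.003301 mol x 84.01 g/mol = 0.277 g.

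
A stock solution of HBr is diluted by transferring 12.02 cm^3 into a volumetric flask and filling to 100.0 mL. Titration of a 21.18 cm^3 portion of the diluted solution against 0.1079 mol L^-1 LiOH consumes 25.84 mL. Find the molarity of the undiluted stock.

1.10 M

n(LiOH) = 0.1079 x 0.02584 = 0.002788 mol.
n(HBr) in the aliquot = 0.002788 mol.
[diluted HBr] = 0.002788 / 0.02118 = 0.1316 M.
Dilution factor = 100.0/12.02 = 8.319, so [stock] = 0.1316 x 8.319 = 1.10 M.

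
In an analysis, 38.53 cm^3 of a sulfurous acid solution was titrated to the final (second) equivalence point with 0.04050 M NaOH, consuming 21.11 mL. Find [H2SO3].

n(NaOH) = 0.04050 x 0.02111 = 0.0008550 mol.
At the final (second) equivalence point, 2 mol OH^- react per mol H2SO3, so n(H2SO3) = 0.0008550 / 2 = 0.0004275 mol.
[H2SO3] = 0.0004275 / 0.03853 L = 0.0111 M.

0.0111 M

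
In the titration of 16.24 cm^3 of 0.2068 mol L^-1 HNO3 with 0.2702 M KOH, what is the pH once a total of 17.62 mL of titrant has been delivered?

n(acid) = 0.2068 x 0.01624 = 0.003358 mol; n(KOH) added = 0.2702 x 0.01762 = 0.004761 mol.
Base is in excess by 0.004761 - 0.003358 = 0.001402 mol in a total volume of 0.03386 L.
[OH^-] = 0.001402/0.03386 = 0.04142 M, so pOH = 1.38 and pH = 14.00 - 1.38 = 12.62.

12.62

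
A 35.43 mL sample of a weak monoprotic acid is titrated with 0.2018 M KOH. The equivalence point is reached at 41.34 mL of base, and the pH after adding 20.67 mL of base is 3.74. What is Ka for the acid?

20.67 mL is half of the equivalence volume, so this is the half-equivalence point where [HA] = [A^-].
At half-equivalence pH = pKa, so pKa = 3.74.
Ka = 10^(-3.74) = 1.8 x 10^-4.

1.8 x 10^-4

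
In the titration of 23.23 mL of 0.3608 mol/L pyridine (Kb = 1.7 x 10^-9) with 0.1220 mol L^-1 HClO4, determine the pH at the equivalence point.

3.14

n(C5H5N) = 0.3608 x 0.02323 = 0.008381 mol; V(HClO4) at equivalence = 0.008381/0.1220 = 0.06870 L.
At equivalence the base is fully converted to C5H5NH+; total volume = 0.09193 L, so [C5H5NH+] = 0.008381/0.09193 = 0.09117 M.
Ka(C5H5NH+) = Kw/Kb = 1.0e-14 / 1.7 x 10^-9 = 5.88e-6.
[H^+] = sqrt(Ka x [C5H5NH+]) = sqrt(5.88e-6 x 0.09117) = 0.000732 M.
pH = -log(0.000732) = 3.14.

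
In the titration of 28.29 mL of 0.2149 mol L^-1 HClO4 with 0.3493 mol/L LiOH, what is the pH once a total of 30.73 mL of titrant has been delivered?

12.90

n(acid) = 0.2149 x 0.02829 = 0.006080 mol; n(LiOH) added = 0.3493 x 0.03073 = 0.01073 mol.
Base is in excess by 0.01073 - 0.006080 = 0.004654 mol in a total volume of 0.05902 L.
[OH^-] = 0.004654/0.05902 = 0.07886 M, so pOH = 1.10 and pH = 14.00 - 1.10 = 12.90.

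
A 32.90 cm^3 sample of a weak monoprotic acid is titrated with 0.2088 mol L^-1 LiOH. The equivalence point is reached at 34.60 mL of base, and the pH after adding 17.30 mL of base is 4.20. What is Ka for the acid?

6.3 x 10^-5

17.30 mL is half of the equivalence volume, so this is the half-equivalence point where [HA] = [A^-].
At half-equivalence pH = pKa, so pKa = 4.20.
Ka = 10^(-4.20) = 6.3 x 10^-5.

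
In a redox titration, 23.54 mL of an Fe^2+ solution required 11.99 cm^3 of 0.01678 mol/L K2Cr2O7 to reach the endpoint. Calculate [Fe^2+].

n(K2Cr2O7) = 0.01678 x 0.01199 = 0.0002012 mol.
From the balanced equation, 1 mol K2Cr2O7 reacts with 6 mol Fe^2+, so n(Fe^2+) = 0.0002012 x 6/1 = 0.001207 mol.
[Fe^2+] = 0.001207 / 0.02354 L = 0.0513 M.

0.0513 M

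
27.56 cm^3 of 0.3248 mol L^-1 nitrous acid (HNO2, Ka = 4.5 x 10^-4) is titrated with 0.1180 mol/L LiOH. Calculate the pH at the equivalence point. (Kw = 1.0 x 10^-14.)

8.14

n(HNO2) = 0.3248 x 0.02756 = 0.008951 mol; V(LiOH) at equivalence = 0.008951/0.1180 = 0.07586 L.
At equivalence all the acid is converted to NO2-; total volume = 0.02756 + 0.07586 = 0.1034 L, so [NO2-] = 0.008951/0.1034 = 0.08655 M.
Kb = Kw/Ka = 1.0e-14 / 4.5 x 10^-4 = 2.22e-11.
[OH^-] = sqrt(Kb x [NO2-]) = sqrt(2.22e-11 x 0.08655) = 1.39e-6 M.
pOH = 5.86, so pH = 14.00 - 5.86 = 8.14.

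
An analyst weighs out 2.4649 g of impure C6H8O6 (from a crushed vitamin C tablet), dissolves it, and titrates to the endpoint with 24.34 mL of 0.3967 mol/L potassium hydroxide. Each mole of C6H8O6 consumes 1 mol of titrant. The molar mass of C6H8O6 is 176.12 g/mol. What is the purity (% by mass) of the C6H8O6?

69.0%

n(KOH) = 0.3967 x 0.02434 = 0.009656 mol.
n(C6H8O6) = 0.009656 / 1 = 0.009656 mol.
mass of C6H8O6 = 0.009656 x 176.12 = 1.701 g.
% purity = 1.701 / 2.4649 x 100 = 69.0%.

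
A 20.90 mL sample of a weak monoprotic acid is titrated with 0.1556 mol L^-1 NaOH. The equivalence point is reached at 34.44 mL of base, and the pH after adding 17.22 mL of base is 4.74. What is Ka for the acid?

1.8 x 10^-5

17.22 mL is half of the equivalence volume, so this is the half-equivalence point where [HA] = [A^-].
At half-equivalence pH = pKa, so pKa = 4.74.
Ka = 10^(-4.74) = 1.8 x 10^-5.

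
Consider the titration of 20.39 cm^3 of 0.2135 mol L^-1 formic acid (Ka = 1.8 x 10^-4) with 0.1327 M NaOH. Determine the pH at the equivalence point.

n(HCOOH) = 0.2135 x 0.02039 = 0.004353 mol; V(NaOH) at equivalence = 0.004353/0.1327 = 0.03281 L.
At equivalence all the acid is converted to HCOO-; total volume = 0.02039 + 0.03281 = 0.05320 L, so [HCOO-] = 0.004353/0.05320 = 0.08184 M.
Kb = Kw/Ka = 1.0e-14 / 1.8 x 10^-4 = 5.56e-11.
[OH^-] = sqrt(Kb x [HCOO-]) = sqrt(5.56e-11 x 0.08184) = 2.13e-6 M.
pOH = 5.67, so pH = 14.00 - 5.67 = 8.33.

8.33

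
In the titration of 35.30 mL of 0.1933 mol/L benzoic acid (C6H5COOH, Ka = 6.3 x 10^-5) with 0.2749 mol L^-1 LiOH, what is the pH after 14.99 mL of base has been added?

Initial n(C6H5COOH) = 0.1933 x 0.03530 = 0.006823 mol.
n(LiOH) added = 0.2749 x 0.01499 = 0.004121 mol, converting that many moles of C6H5COOH to C6H5COO-.
Remaining n(C6H5COOH) = 0.002703 mol; n(C6H5COO-) = 0.004121 mol.
By Henderson-Hasselbalch, pH = pKa + log([A^-]/[HA]) = 4.20 + log(0.004121/0.002703) = 4.20 + (+0.18) = 4.38.

4.38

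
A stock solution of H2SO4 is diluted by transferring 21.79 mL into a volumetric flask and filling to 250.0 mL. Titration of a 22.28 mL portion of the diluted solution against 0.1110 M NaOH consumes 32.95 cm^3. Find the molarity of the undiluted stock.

0.942 M

n(NaOH) = 0.1110 x 0.03295 = 0.003657 mol.
n(H2SO4) in the aliquot = 0.003657 x 1/2 = 0.001829 mol.
[diluted H2SO4] = 0.001829 / 0.02228 = 0.08208 M.
Dilution factor = 250.0/21.79 = 11.47, so [stock] = 0.08208 x 11.47 = 0.942 M.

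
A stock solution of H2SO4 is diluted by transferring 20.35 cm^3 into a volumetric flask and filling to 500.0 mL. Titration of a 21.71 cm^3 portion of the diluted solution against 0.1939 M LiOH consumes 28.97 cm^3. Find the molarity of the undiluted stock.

n(LiOH) = 0.1939 x 0.02897 = 0.005617 mol.
n(H2SO4) in the aliquot = 0.005617 x 1/2 = 0.002809 mol.
[diluted H2SO4] = 0.002809 / 0.02171 = 0.1294 M.
Dilution factor = 500.0/20.35 = 24.57, so [stock] = 0.1294 x 24.57 = 3.18 M.

3.18 M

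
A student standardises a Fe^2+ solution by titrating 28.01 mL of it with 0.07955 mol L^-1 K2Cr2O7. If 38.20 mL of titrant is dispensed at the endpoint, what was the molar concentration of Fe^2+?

n(K2Cr2O7) = 0.07955 x 0.03820 = 0.003039 mol.
From the balanced equation, 1 mol K2Cr2O7 reacts with 6 mol Fe^2+, so n(Fe^2+) = 0.003039 x 6/1 = 0.01823 mol.
[Fe^2+] = 0.01823 / 0.02801 L = 0.651 M.

0.651 M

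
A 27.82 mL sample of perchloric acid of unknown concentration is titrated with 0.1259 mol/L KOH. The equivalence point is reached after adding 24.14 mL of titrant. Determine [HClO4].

n(KOH) delivered = 0.1259 x 0.02414 = 0.003039 mol.
For a 1:1 reaction, n(HClO4) = 0.003039 mol.
[HClO4] = 0.003039 mol / 0.02782 L = 0.109 M.

0.109 M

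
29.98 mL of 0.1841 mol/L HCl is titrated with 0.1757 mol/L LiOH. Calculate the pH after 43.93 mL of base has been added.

12.47

n(acid) = 0.1841 x 0.02998 = 0.005519 mol; n(LiOH) added = 0.1757 x 0.04393 = 0.007719 mol.
Base is in excess by 0.007719 - 0.005519 = 0.002199 mol in a total volume of 0.07391 L.
[OH^-] = 0.002199/0.07391 = 0.02975 M, so pOH = 1.53 and pH = 14.00 - 1.53 = 12.47.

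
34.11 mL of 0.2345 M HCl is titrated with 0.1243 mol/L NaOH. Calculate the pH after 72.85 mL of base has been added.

11.99

n(acid) = 0.2345 x 0.03411 = 0.007999 mol; n(NaOH) added = 0.1243 x 0.07285 = 0.009055 mol.
Base is in excess by 0.009055 - 0.007999 = 0.001056 mol in a total volume of 0.1070 L.
[OH^-] = 0.001056/0.1070 = 0.009877 M, so pOH = 2.01 and pH = 14.00 - 2.01 = 11.99.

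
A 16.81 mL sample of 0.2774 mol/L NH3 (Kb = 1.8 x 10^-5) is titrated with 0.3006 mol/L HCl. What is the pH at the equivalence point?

5.05

n(NH3) = 0.2774 x 0.01681 = 0.004663 mol; V(HCl) at equivalence = 0.004663/0.3006 = 0.01551 L.
At equivalence the base is fully converted to NH4+; total volume = 0.03232 L, so [NH4+] = 0.004663/0.03232 = 0.1443 M.
Ka(NH4+) = Kw/Kb = 1.0e-14 / 1.8 x 10^-5 = 5.56e-10.
[H^+] = sqrt(Ka x [NH4+]) = sqrt(5.56e-10 x 0.1443) = 8.95e-6 M.
pH = -log(8.95e-6) = 5.05.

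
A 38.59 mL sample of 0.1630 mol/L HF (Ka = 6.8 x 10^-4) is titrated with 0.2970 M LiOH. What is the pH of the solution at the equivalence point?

n(HF) = 0.1630 x 0.03859 = 0.006290 mol; V(LiOH) at equivalence = 0.006290/0.2970 = 0.02118 L.
At equivalence all the acid is converted to F-; total volume = 0.03859 + 0.02118 = 0.05977 L, so [F-] = 0.006290/0.05977 = 0.1052 M.
Kb = Kw/Ka = 1.0e-14 / 6.8 x 10^-4 = 1.47e-11.
[OH^-] = sqrt(Kb x [F-]) = sqrt(1.47e-11 x 0.1052) = 1.24e-6 M.
pOH = 5.91, so pH = 14.00 - 5.91 = 8.09.

8.09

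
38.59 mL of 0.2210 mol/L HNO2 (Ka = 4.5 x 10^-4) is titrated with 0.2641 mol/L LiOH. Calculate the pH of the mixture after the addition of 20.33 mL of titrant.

Initial n(HNO2) = 0.2210 x 0.03859 = 0.008528 mol.
n(LiOH) added = 0.2641 x 0.02033 = 0.005369 mol, converting that many moles of HNO2 to NO2-.
Remaining n(HNO2) = 0.003159 mol; n(NO2-) = 0.005369 mol.
By Henderson-Hasselbalch, pH = pKa + log([A^-]/[HA]) = 3.35 + log(0.005369/0.003159) = 3.35 + (+0.23) = 3.58.

3.58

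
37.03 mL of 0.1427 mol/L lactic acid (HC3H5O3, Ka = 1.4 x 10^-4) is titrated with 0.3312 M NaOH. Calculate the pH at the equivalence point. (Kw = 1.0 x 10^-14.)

8.43

n(HC3H5O3) = 0.1427 x 0.03703 = 0.005284 mol; V(NaOH) at equivalence = 0.005284/0.3312 = 0.01595 L.
At equivalence all the acid is converted to C3H5O3-; total volume = 0.03703 + 0.01595 = 0.05298 L, so [C3H5O3-] = 0.005284/0.05298 = 0.09973 M.
Kb = Kw/Ka = 1.0e-14 / 1.4 x 10^-4 = 7.14e-11.
[OH^-] = sqrt(Kb x [C3H5O3-]) = sqrt(7.14e-11 x 0.09973) = 2.67e-6 M.
pOH = 5.57, so pH = 14.00 - 5.57 = 8.43.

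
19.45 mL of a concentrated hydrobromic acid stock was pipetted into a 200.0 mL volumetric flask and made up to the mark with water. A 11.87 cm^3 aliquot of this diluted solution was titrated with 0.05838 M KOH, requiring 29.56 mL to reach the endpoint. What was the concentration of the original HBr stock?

1.49 M

n(KOH) = 0.05838 x 0.02956 = 0.001726 mol.
n(HBr) in the aliquot = 0.001726 mol.
[diluted HBr] = 0.001726 / 0.01187 = 0.1454 M.
Dilution factor = 200.0/19.45 = 10.28, so [stock] = 0.1454 x 10.28 = 1.49 M.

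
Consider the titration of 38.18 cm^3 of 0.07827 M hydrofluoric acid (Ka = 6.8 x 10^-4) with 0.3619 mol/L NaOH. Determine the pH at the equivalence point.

7.99

n(HF) = 0.07827 x 0.03818 = 0.002988 mol; V(NaOH) at equivalence = 0.002988/0.3619 = 0.008257 L.
At equivalence all the acid is converted to F-; total volume = 0.03818 + 0.008257 = 0.04644 L, so [F-] = 0.002988/0.04644 = 0.06435 M.
Kb = Kw/Ka = 1.0e-14 / 6.8 x 10^-4 = 1.47e-11.
[OH^-] = sqrt(Kb x [F-]) = sqrt(1.47e-11 x 0.06435) = 9.73e-7 M.
pOH = 6.01, so pH = 14.00 - 6.01 = 7.99.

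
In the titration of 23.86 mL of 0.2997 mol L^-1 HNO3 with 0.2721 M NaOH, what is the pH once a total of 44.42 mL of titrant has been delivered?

12.86

n(acid) = 0.2997 x 0.02386 = 0.007151 mol; n(NaOH) added = 0.2721 x 0.04442 = 0.01209 mol.
Base is in excess by 0.01209 - 0.007151 = 0.004936 mol in a total volume of 0.06828 L.
[OH^-] = 0.004936/0.06828 = 0.07229 M, so pOH = 1.14 and pH = 14.00 - 1.14 = 12.86.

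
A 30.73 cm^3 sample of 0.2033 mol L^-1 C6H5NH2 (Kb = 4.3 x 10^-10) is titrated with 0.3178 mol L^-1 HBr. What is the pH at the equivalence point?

2.77

n(C6H5NH2) = 0.2033 x 0.03073 = 0.006247 mol; V(HBr) at equivalence = 0.006247/0.3178 = 0.01966 L.
At equivalence the base is fully converted to C6H5NH3+; total volume = 0.05039 L, so [C6H5NH3+] = 0.006247/0.05039 = 0.1240 M.
Ka(C6H5NH3+) = Kw/Kb = 1.0e-14 / 4.3 x 10^-10 = 2.33e-5.
[H^+] = sqrt(Ka x [C6H5NH3+]) = sqrt(2.33e-5 x 0.1240) = 0.00170 M.
pH = -log(0.00170) = 2.77.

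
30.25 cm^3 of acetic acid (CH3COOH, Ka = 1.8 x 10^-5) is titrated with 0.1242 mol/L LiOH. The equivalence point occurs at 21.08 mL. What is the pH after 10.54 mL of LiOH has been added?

10.54 mL is exactly half the equivalence volume (21.08/2), i.e. the half-equivalence point.
There, n(HA) = n(A^-), so pH = pKa = -log(1.8 x 10^-5) = 4.74.

4.74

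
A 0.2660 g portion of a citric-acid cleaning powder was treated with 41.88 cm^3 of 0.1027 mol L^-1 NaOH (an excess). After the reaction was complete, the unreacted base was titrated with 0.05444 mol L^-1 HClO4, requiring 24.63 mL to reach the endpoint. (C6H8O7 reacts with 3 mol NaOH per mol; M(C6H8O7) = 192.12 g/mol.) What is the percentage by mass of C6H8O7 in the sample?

71.3%

Total n(NaOH) added = 0.1027 x 0.04188 = 0.004301 mol.
n(HClO4) used = 0.05444 x 0.02463 = 0.001341 mol, which equals the excess n(NaOH).
So n(NaOH) consumed by the sample = 0.004301 - 0.001341 = 0.002960 mol.
n(C6H8O7) = 0.002960 / 3 = 0.0009867 mol.
mass C6H8O7 = 0.0009867 x 192.12 = 0.1896 g, so %C6H8O7 = 0.1896/0.2660 x 100 = 71.3%.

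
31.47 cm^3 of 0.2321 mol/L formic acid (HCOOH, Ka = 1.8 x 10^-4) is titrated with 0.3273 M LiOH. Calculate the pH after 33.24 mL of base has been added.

n(acid) = 0.2321 x 0.03147 = 0.007304 mol; n(LiOH) added = 0.3273 x 0.03324 = 0.01088 mol.
Base is in excess by 0.01088 - 0.007304 = 0.003575 mol in a total volume of 0.06471 L.
[OH^-] = 0.003575/0.06471 = 0.05525 M, so pOH = 1.26 and pH = 14.00 - 1.26 = 12.74.

12.74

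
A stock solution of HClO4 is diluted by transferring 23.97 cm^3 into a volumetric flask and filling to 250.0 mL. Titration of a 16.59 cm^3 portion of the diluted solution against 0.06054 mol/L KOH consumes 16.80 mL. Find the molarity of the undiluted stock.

n(KOH) = 0.06054 x 0.01680 = 0.001017 mol.
n(HClO4) in the aliquot = 0.001017 mol.
[diluted HClO4] = 0.001017 / 0.01659 = 0.06131 M.
Dilution factor = 250.0/23.97 = 10.43, so [stock] = 0.06131 x 10.43 = 0.639 M.

0.639 M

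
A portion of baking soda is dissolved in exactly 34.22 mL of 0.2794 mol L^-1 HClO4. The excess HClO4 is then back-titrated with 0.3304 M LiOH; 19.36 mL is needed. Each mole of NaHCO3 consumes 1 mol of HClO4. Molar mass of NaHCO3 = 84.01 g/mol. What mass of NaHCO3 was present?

0.266 g

Total n(HClO4) added = 0.2794 x 0.03422 = 0.009561 mol.
n(LiOH) used = 0.3304 x 0.01936 = 0.006397 mol, which equals the excess n(HClO4).
So n(HClO4) consumed by the sample = 0.009561 - 0.006397 = 0.003165 mol.
n(NaHCO3) = 0.003165 / 1 = 0.003165 mol.
mass = 0.003165 mol x 84.01 g/mol = 0.266 g.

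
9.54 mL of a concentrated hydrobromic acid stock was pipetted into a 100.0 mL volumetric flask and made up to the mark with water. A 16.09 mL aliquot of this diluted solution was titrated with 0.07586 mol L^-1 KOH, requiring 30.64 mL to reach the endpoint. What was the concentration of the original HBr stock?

n(KOH) = 0.07586 x 0.03064 = 0.002324 mol.
n(HBr) in the aliquot = 0.002324 mol.
[diluted HBr] = 0.002324 / 0.01609 = 0.1445 M.
Dilution factor = 100.0/9.540 = 10.48, so [stock] = 0.1445 x 10.48 = 1.51 M.

1.51 M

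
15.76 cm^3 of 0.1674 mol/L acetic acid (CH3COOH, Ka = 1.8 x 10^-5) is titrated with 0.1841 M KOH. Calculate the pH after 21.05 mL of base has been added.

n(acid) = 0.1674 x 0.01576 = 0.002638 mol; n(KOH) added = 0.1841 x 0.02105 = 0.003875 mol.
Base is in excess by 0.003875 - 0.002638 = 0.001237 mol in a total volume of 0.03681 L.
[OH^-] = 0.001237/0.03681 = 0.03361 M, so pOH = 1.47 and pH = 14.00 - 1.47 = 12.53.

12.53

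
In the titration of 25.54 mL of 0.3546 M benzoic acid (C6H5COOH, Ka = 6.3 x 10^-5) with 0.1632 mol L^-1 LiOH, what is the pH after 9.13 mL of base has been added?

3.49

Initial n(C6H5COOH) = 0.3546 x 0.02554 = 0.009056 mol.
n(LiOH) added = 0.1632 x 0.009130 = 0.001490 mol, converting that many moles of C6H5COOH to C6H5COO-.
Remaining n(C6H5COOH) = 0.007566 mol; n(C6H5COO-) = 0.001490 mol.
By Henderson-Hasselbalch, pH = pKa + log([A^-]/[HA]) = 4.20 + log(0.001490/0.007566) = 4.20 + (-0.71) = 3.49.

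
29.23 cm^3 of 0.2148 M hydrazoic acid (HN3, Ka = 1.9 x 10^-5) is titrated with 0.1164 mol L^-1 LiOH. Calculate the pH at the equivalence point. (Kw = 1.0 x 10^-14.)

8.80

n(HN3) = 0.2148 x 0.02923 = 0.006279 mol; V(LiOH) at equivalence = 0.006279/0.1164 = 0.05394 L.
At equivalence all the acid is converted to N3-; total volume = 0.02923 + 0.05394 = 0.08317 L, so [N3-] = 0.006279/0.08317 = 0.07549 M.
Kb = Kw/Ka = 1.0e-14 / 1.9 x 10^-5 = 5.26e-10.
[OH^-] = sqrt(Kb x [N3-]) = sqrt(5.26e-10 x 0.07549) = 6.30e-6 M.
pOH = 5.20, so pH = 14.00 - 5.20 = 8.80.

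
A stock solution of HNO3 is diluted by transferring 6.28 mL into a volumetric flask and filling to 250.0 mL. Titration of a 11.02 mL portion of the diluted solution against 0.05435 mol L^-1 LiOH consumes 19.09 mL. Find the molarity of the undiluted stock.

n(LiOH) = 0.05435 x 0.01909 = 0.001038 mol.
n(HNO3) in the aliquot = 0.001038 mol.
[diluted HNO3] = 0.001038 / 0.01102 = 0.09415 M.
Dilution factor = 250.0/6.280 = 39.81, so [stock] = 0.09415 x 39.81 = 3.75 M.

3.75 M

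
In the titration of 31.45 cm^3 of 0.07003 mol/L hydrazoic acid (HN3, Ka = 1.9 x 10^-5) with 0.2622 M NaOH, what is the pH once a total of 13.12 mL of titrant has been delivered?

12.44

n(acid) = 0.07003 x 0.03145 = 0.002202 mol; n(NaOH) added = 0.2622 x 0.01312 = 0.003440 mol.
Base is in excess by 0.003440 - 0.002202 = 0.001238 mol in a total volume of 0.04457 L.
[OH^-] = 0.001238/0.04457 = 0.02777 M, so pOH = 1.56 and pH = 14.00 - 1.56 = 12.44.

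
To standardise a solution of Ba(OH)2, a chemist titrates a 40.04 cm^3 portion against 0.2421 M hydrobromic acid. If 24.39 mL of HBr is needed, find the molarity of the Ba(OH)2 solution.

n(HBr) delivered = 0.2421 x 0.02439 = 0.005905 mol.
The reaction is 1 Ba(OH)2 + 2 HBr, so n(Ba(OH)2) = 0.005905 x 1/2 = 0.002952 mol.
[Ba(OH)2] = 0.002952 mol / 0.04004 L = 0.0737 M.

0.0737 M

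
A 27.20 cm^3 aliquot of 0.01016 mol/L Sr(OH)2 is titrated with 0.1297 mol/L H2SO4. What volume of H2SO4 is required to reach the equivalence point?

n(Sr(OH)2) = 0.01016 mol/L x 0.02720 L = 0.0002764 mol.
At equivalence n(H2SO4) = n(Sr(OH)2) = 0.0002764 mol.
V(H2SO4) = 0.0002764 / 0.1297 = 0.002131 L = 2.13 mL.

2.13 mL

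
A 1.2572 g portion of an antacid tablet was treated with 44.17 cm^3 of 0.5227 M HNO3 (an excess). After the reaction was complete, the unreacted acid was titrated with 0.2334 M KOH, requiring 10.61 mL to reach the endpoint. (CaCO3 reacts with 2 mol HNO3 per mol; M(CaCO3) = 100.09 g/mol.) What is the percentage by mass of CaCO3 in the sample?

82.0%

Total n(HNO3) added = 0.5227 x 0.04417 = 0.02309 mol.
n(KOH) used = 0.2334 x 0.01061 = 0.002476 mol, which equals the excess n(HNO3).
So n(HNO3) consumed by the sample = 0.02309 - 0.002476 = 0.02061 mol.
n(CaCO3) = 0.02061 / 2 = 0.01031 mol.
mass CaCO3 = 0.01031 x 100.09 = 1.031 g, so %CaCO3 = 1.031/1.2572 x 100 = 82.0%.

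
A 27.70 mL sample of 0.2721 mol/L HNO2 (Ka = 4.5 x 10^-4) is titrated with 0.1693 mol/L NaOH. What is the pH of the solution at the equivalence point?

8.18

n(HNO2) = 0.2721 x 0.02770 = 0.007537 mol; V(NaOH) at equivalence = 0.007537/0.1693 = 0.04452 L.
At equivalence all the acid is converted to NO2-; total volume = 0.02770 + 0.04452 = 0.07222 L, so [NO2-] = 0.007537/0.07222 = 0.1044 M.
Kb = Kw/Ka = 1.0e-14 / 4.5 x 10^-4 = 2.22e-11.
[OH^-] = sqrt(Kb x [NO2-]) = sqrt(2.22e-11 x 0.1044) = 1.52e-6 M.
pOH = 5.82, so pH = 14.00 - 5.82 = 8.18.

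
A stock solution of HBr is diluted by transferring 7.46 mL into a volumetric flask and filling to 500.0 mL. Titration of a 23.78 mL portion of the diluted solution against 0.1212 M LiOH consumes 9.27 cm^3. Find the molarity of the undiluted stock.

n(LiOH) = 0.1212 x 0.009270 = 0.001124 mol.
n(HBr) in the aliquot = 0.001124 mol.
[diluted HBr] = 0.001124 / 0.02378 = 0.04725 M.
Dilution factor = 500.0/7.460 = 67.02, so [stock] = 0.04725 x 67.02 = 3.17 M.

3.17 M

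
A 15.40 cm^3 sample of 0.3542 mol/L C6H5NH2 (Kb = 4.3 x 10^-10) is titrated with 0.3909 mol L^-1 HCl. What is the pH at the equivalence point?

2.68

n(C6H5NH2) = 0.3542 x 0.01540 = 0.005455 mol; V(HCl) at equivalence = 0.005455/0.3909 = 0.01395 L.
At equivalence the base is fully converted to C6H5NH3+; total volume = 0.02935 L, so [C6H5NH3+] = 0.005455/0.02935 = 0.1858 M.
Ka(C6H5NH3+) = Kw/Kb = 1.0e-14 / 4.3 x 10^-10 = 2.33e-5.
[H^+] = sqrt(Ka x [C6H5NH3+]) = sqrt(2.33e-5 x 0.1858) = 0.00208 M.
pH = -log(0.00208) = 2.68.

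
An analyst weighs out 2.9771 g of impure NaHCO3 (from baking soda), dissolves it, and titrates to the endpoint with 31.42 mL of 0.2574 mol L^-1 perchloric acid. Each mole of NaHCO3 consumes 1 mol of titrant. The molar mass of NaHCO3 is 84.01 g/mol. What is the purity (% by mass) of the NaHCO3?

22.8%

n(HClO4) = 0.2574 x 0.03142 = 0.008088 mol.
n(NaHCO3) = 0.008088 / 1 = 0.008088 mol.
mass of NaHCO3 = 0.008088 x 84.01 = 0.6794 g.
% purity = 0.6794 / 2.9771 x 100 = 22.8%.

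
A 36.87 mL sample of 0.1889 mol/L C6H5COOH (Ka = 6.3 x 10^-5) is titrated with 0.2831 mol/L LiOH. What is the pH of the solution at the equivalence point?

8.63

n(C6H5COOH) = 0.1889 x 0.03687 = 0.006965 mol; V(LiOH) at equivalence = 0.006965/0.2831 = 0.02460 L.
At equivalence all the acid is converted to C6H5COO-; total volume = 0.03687 + 0.02460 = 0.06147 L, so [C6H5COO-] = 0.006965/0.06147 = 0.1133 M.
Kb = Kw/Ka = 1.0e-14 / 6.3 x 10^-5 = 1.59e-10.
[OH^-] = sqrt(Kb x [C6H5COO-]) = sqrt(1.59e-10 x 0.1133) = 4.24e-6 M.
pOH = 5.37, so pH = 14.00 - 5.37 = 8.63.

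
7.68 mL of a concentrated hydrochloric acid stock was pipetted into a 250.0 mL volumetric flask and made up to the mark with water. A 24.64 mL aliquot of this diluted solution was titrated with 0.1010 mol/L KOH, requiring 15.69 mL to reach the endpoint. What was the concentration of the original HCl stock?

2.09 M

n(KOH) = 0.1010 x 0.01569 = 0.001585 mol.
n(HCl) in the aliquot = 0.001585 mol.
[diluted HCl] = 0.001585 / 0.02464 = 0.06431 M.
Dilution factor = 250.0/7.680 = 32.55, so [stock] = 0.06431 x 32.55 = 2.09 M.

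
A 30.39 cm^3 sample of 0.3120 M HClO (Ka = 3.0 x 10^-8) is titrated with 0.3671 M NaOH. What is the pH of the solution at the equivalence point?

10.37

n(HClO) = 0.3120 x 0.03039 = 0.009482 mol; V(NaOH) at equivalence = 0.009482/0.3671 = 0.02583 L.
At equivalence all the acid is converted to ClO-; total volume = 0.03039 + 0.02583 = 0.05622 L, so [ClO-] = 0.009482/0.05622 = 0.1687 M.
Kb = Kw/Ka = 1.0e-14 / 3.0 x 10^-8 = 3.33e-7.
[OH^-] = sqrt(Kb x [ClO-]) = sqrt(3.33e-7 x 0.1687) = 0.000237 M.
pOH = 3.63, so pH = 14.00 - 3.63 = 10.37.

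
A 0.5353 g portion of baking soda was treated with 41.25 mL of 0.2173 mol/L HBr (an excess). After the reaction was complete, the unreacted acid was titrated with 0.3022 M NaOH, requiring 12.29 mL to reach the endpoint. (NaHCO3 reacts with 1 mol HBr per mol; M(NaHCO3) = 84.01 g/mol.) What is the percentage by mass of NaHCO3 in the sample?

Total n(HBr) added = 0.2173 x 0.04125 = 0.008964 mol.
n(NaOH) used = 0.3022 x 0.01229 = 0.003714 mol, which equals the excess n(HBr).
So n(HBr) consumed by the sample = 0.008964 - 0.003714 = 0.005250 mol.
n(NaHCO3) = 0.005250 / 1 = 0.005250 mol.
mass NaHCO3 = 0.005250 x 84.01 = 0.4410 g, so %NaHCO3 = 0.4410/0.5353 x 100 = 82.4%.

82.4%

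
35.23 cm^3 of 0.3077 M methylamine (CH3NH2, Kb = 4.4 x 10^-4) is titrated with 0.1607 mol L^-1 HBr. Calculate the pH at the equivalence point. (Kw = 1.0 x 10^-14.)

n(CH3NH2) = 0.3077 x 0.03523 = 0.01084 mol; V(HBr) at equivalence = 0.01084/0.1607 = 0.06746 L.
At equivalence the base is fully converted to CH3NH3+; total volume = 0.1027 L, so [CH3NH3+] = 0.01084/0.1027 = 0.1056 M.
Ka(CH3NH3+) = Kw/Kb = 1.0e-14 / 4.4 x 10^-4 = 2.27e-11.
[H^+] = sqrt(Ka x [CH3NH3+]) = sqrt(2.27e-11 x 0.1056) = 1.55e-6 M.
pH = -log(1.55e-6) = 5.81.

5.81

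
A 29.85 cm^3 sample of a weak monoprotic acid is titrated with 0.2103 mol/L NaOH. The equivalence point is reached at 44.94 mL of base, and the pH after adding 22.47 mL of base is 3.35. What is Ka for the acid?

4.5 x 10^-4

22.47 mL is half of the equivalence volume, so this is the half-equivalence point where [HA] = [A^-].
At half-equivalence pH = pKa, so pKa = 3.35.
Ka = 10^(-3.35) = 4.5 x 10^-4.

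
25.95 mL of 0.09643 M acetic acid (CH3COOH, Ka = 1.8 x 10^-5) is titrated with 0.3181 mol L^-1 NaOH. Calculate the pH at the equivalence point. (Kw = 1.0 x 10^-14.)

n(CH3COOH) = 0.09643 x 0.02595 = 0.002502 mol; V(NaOH) at equivalence = 0.002502/0.3181 = 0.007867 L.
At equivalence all the acid is converted to CH3COO-; total volume = 0.02595 + 0.007867 = 0.03382 L, so [CH3COO-] = 0.002502/0.03382 = 0.07400 M.
Kb = Kw/Ka = 1.0e-14 / 1.8 x 10^-5 = 5.56e-10.
[OH^-] = sqrt(Kb x [CH3COO-]) = sqrt(5.56e-10 x 0.07400) = 6.41e-6 M.
pOH = 5.19, so pH = 14.00 - 5.19 = 8.81.

8.81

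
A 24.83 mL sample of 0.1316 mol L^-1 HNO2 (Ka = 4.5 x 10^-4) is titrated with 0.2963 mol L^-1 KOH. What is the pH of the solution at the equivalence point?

n(HNO2) = 0.1316 x 0.02483 = 0.003268 mol; V(KOH) at equivalence = 0.003268/0.2963 = 0.01103 L.
At equivalence all the acid is converted to NO2-; total volume = 0.02483 + 0.01103 = 0.03586 L, so [NO2-] = 0.003268/0.03586 = 0.09113 M.
Kb = Kw/Ka = 1.0e-14 / 4.5 x 10^-4 = 2.22e-11.
[OH^-] = sqrt(Kb x [NO2-]) = sqrt(2.22e-11 x 0.09113) = 1.42e-6 M.
pOH = 5.85, so pH = 14.00 - 5.85 = 8.15.

8.15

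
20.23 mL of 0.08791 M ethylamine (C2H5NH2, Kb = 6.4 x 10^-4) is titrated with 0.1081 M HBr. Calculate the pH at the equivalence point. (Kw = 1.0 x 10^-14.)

n(C2H5NH2) = 0.08791 x 0.02023 = 0.001778 mol; V(HBr) at equivalence = 0.001778/0.1081 = 0.01645 L.
At equivalence the base is fully converted to C2H5NH3+; total volume = 0.03668 L, so [C2H5NH3+] = 0.001778/0.03668 = 0.04848 M.
Ka(C2H5NH3+) = Kw/Kb = 1.0e-14 / 6.4 x 10^-4 = 1.56e-11.
[H^+] = sqrt(Ka x [C2H5NH3+]) = sqrt(1.56e-11 x 0.04848) = 8.70e-7 M.
pH = -log(8.70e-7) = 6.06.

6.06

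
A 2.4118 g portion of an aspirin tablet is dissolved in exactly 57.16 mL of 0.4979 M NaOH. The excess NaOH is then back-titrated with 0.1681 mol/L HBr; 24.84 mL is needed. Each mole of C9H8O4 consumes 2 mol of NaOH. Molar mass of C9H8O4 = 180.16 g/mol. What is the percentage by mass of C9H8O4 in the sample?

Total n(NaOH) added = 0.4979 x 0.05716 = 0.02846 mol.
n(HBr) used = 0.1681 x 0.02484 = 0.004176 mol, which equals the excess n(NaOH).
So n(NaOH) consumed by the sample = 0.02846 - 0.004176 = 0.02428 mol.
n(C9H8O4) = 0.02428 / 2 = 0.01214 mol.
mass C9H8O4 = 0.01214 x 180.16 = 2.188 g, so %C9H8O4 = 2.188/2.4118 x 100 = 90.7%.

90.7%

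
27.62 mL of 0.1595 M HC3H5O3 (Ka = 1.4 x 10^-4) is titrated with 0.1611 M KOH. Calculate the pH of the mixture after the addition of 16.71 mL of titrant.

4.05

Initial n(HC3H5O3) = 0.1595 x 0.02762 = 0.004405 mol.
n(KOH) added = 0.1611 x 0.01671 = 0.002692 mol, converting that many moles of HC3H5O3 to C3H5O3-.
Remaining n(HC3H5O3) = 0.001713 mol; n(C3H5O3-) = 0.002692 mol.
By Henderson-Hasselbalch, pH = pKa + log([A^-]/[HA]) = 3.85 + log(0.002692/0.001713) = 3.85 + (+0.20) = 4.05.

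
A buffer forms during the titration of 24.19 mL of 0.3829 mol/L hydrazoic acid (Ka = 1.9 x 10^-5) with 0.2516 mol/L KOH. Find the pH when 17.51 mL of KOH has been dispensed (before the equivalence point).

Initial n(HN3) = 0.3829 x 0.02419 = 0.009262 mol.
n(KOH) added = 0.2516 x 0.01751 = 0.004406 mol, converting that many moles of HN3 to N3-.
Remaining n(HN3) = 0.004857 mol; n(N3-) = 0.004406 mol.
By Henderson-Hasselbalch, pH = pKa + log([A^-]/[HA]) = 4.72 + log(0.004406/0.004857) = 4.72 + (-0.04) = 4.68.

4.68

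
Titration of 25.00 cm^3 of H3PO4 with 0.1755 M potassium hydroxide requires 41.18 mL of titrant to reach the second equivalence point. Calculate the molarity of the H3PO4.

0.145 M

n(KOH) = 0.1755 x 0.04118 = 0.007227 mol.
At the second equivalence point, 2 mol OH^- react per mol H3PO4, so n(H3PO4) = 0.007227 / 2 = 0.003614 mol.
[H3PO4] = 0.003614 / 0.02500 L = 0.145 M.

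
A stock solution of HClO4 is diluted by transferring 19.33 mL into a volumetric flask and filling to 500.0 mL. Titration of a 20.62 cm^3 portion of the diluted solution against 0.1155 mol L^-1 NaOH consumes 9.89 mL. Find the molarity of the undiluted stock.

n(NaOH) = 0.1155 x 0.009890 = 0.001142 mol.
n(HClO4) in the aliquot = 0.001142 mol.
[diluted HClO4] = 0.001142 / 0.02062 = 0.05540 M.
Dilution factor = 500.0/19.33 = 25.87, so [stock] = 0.05540 x 25.87 = 1.43 M.

1.43 M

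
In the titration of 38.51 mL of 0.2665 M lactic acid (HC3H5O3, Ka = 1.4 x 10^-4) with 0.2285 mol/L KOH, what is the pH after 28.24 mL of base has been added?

4.08

Initial n(HC3H5O3) = 0.2665 x 0.03851 = 0.01026 mol.
n(KOH) added = 0.2285 x 0.02824 = 0.006453 mol, converting that many moles of HC3H5O3 to C3H5O3-.
Remaining n(HC3H5O3) = 0.003810 mol; n(C3H5O3-) = 0.006453 mol.
By Henderson-Hasselbalch, pH = pKa + log([A^-]/[HA]) = 3.85 + log(0.006453/0.003810) = 3.85 + (+0.23) = 4.08.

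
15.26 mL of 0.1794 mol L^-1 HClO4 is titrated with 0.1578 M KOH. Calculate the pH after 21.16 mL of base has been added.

12.22

n(acid) = 0.1794 x 0.01526 = 0.002738 mol; n(KOH) added = 0.1578 x 0.02116 = 0.003339 mol.
Base is in excess by 0.003339 - 0.002738 = 0.0006014 mol in a total volume of 0.03642 L.
[OH^-] = 0.0006014/0.03642 = 0.01651 M, so pOH = 1.78 and pH = 14.00 - 1.78 = 12.22.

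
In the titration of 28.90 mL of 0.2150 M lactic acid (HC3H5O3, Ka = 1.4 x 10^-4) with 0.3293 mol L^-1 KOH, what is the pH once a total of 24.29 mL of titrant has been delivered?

n(acid) = 0.2150 x 0.02890 = 0.006213 mol; n(KOH) added = 0.3293 x 0.02429 = 0.007999 mol.
Base is in excess by 0.007999 - 0.006213 = 0.001785 mol in a total volume of 0.05319 L.
[OH^-] = 0.001785/0.05319 = 0.03356 M, so pOH = 1.47 and pH = 14.00 - 1.47 = 12.53.

12.53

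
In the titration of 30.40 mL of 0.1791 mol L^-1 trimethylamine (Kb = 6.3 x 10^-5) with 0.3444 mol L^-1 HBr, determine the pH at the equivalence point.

5.36

n((CH3)3N) = 0.1791 x 0.03040 = 0.005445 mol; V(HBr) at equivalence = 0.005445/0.3444 = 0.01581 L.
At equivalence the base is fully converted to (CH3)3NH+; total volume = 0.04621 L, so [(CH3)3NH+] = 0.005445/0.04621 = 0.1178 M.
Ka((CH3)3NH+) = Kw/Kb = 1.0e-14 / 6.3 x 10^-5 = 1.59e-10.
[H^+] = sqrt(Ka x [(CH3)3NH+]) = sqrt(1.59e-10 x 0.1178) = 4.32e-6 M.
pH = -log(4.32e-6) = 5.36.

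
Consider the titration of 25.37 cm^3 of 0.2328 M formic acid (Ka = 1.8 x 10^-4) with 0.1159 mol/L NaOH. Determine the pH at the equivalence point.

n(HCOOH) = 0.2328 x 0.02537 = 0.005906 mol; V(NaOH) at equivalence = 0.005906/0.1159 = 0.05096 L.
At equivalence all the acid is converted to HCOO-; total volume = 0.02537 + 0.05096 = 0.07633 L, so [HCOO-] = 0.005906/0.07633 = 0.07738 M.
Kb = Kw/Ka = 1.0e-14 / 1.8 x 10^-4 = 5.56e-11.
[OH^-] = sqrt(Kb x [HCOO-]) = sqrt(5.56e-11 x 0.07738) = 2.07e-6 M.
pOH = 5.68, so pH = 14.00 - 5.68 = 8.32.

8.32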